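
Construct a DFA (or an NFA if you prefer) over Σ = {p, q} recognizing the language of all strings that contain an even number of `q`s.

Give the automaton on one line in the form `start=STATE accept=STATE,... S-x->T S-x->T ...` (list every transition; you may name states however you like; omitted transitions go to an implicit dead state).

start=S0 accept=S0 S0-p->S0 S0-q->S1 S1-p->S1 S1-q->S0

Keep the running count of `q`s modulo 2: each `q` advances along the cycle S0 → S1 → S0 while other symbols loop. Accept at S0.
A 2-state machine:
        p   q  
>* S0   S0  S1 
   S1   S1  S0 
(> = start, * = accepting)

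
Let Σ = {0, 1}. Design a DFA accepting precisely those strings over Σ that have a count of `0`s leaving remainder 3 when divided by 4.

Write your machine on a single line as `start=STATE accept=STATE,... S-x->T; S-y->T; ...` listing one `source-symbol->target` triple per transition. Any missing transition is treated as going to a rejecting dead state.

start=A; accept=D; A-0->B; A-1->A; B-0->C; B-1->B; C-0->D; C-1->C; D-0->A; D-1->D

Keep the running count of `0`s modulo 4: each `0` advances along the cycle A → B → C → D → A while other symbols loop. Accept at D.
With 4 states:
       0  1 
>  A   B  A 
   B   C  B 
   C   D  C 
 * D   A  D 
(> = start, * = accepting)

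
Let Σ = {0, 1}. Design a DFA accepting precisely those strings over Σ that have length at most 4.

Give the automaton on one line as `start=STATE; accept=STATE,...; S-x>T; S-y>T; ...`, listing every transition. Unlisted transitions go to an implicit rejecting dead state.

start=A; accept=A,B,C,D,E; A-0>B; A-1>B; B-0>C; B-1>C; C-0>D; C-1>D; D-0>E; D-1>E; E-0>F; E-1>F; F-0>F; F-1>F

Count input length up to 5: every symbol moves from A toward F, which means 'more than 4' and absorbs. Accept from {A, B, C, D, E}.
6 states suffice.
       0  1 
>* A   B  B 
 * B   C  C 
 * C   D  D 
 * D   E  E 
 * E   F  F 
   F   F  F 
(> = start, * = accepting)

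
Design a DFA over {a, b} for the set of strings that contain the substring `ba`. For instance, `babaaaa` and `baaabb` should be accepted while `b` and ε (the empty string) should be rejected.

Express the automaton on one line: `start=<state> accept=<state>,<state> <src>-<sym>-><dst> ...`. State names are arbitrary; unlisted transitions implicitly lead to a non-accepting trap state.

start=q0 accept=q2 q0-a->q0 q0-b->q1 q1-a->q2 q1-b->q1 q2-a->q2 q2-b->q2

States q0..q1 record the length of the longest prefix of `ba` that matches the current input suffix. Reaching q2 means `ba` has been seen, and we stay there forever. Accept from q2.
3 states suffice.
        a   b  
>  q0   q0  q1 
   q1   q2  q1 
 * q2   q2  q2 
(> = start, * = accepting)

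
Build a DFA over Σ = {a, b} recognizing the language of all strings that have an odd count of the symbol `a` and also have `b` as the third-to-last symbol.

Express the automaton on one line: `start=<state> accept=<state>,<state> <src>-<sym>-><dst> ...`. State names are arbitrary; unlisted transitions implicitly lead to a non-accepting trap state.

Run two small machines in parallel and take their product. One (2 states) tracks the count of `a`s modulo 2; the other (15 states) tracks the last 3 symbols read. Each combined state is a pair, one component from each; accept when both components accept. Equivalent product states are then merged.
A 12-state machine:
          a    b  
>  S0     S1   S2 
   S1     S0   S3 
   S2     S4   S5 
   S3     S6   S7 
   S4     S0   S8 
   S5     S9   S5 
   S6    S10   S2 
   S7     S6  S11 
 * S8     S6   S7 
 * S9     S0   S8 
 * S10    S0   S3 
 * S11    S6  S11 
(> = start, * = accepting)

start=S0 accept=S8,S9,S10,S11 S0-a->S1 S0-b->S2 S1-a->S0 S1-b->S3 S2-a->S4 S2-b->S5 S3-a->S6 S3-b->S7 S4-a->S0 S4-b->S8 S5-a->S9 S5-b->S5 S6-a->S10 S6-b->S2 S7-a->S6 S7-b->S11 S8-a->S6 S8-b->S7 S9-a->S0 S9-b->S8 S10-a->S0 S10-b->S3 S11-a->S6 S11-b->S11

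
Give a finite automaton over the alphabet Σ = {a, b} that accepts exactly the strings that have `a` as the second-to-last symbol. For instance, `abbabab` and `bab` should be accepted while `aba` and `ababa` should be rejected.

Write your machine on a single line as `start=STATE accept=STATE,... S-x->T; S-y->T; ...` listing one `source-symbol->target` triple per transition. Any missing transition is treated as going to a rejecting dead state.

start=q0; accept=q3,q4; q0-a->q1; q0-b->q2; q1-a->q3; q1-b->q4; q2-a->q5; q2-b->q6; q3-a->q3; q3-b->q4; q4-a->q5; q4-b->q6; q5-a->q3; q5-b->q4; q6-a->q5; q6-b->q6

Because acceptance depends on a position counted from the end, the machine has to buffer the most recent 2 symbols. Make each state the string of the last up-to-2 symbols read; on input `x` shift the window left and append `x`. Accept when the buffered window has length 2 and begins with `a`.
A 7-state machine:
        a   b  
>  q0   q1  q2 
   q1   q3  q4 
   q2   q5  q6 
 * q3   q3  q4 
 * q4   q5  q6 
   q5   q3  q4 
   q6   q5  q6 
(> = start, * = accepting)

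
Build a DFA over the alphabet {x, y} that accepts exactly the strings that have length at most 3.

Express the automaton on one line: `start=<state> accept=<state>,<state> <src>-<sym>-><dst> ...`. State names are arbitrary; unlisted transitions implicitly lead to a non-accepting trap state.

We only need to distinguish lengths 0, 1, …, 3, and '>3'. Chain S0 → S1 → S2 → S3 → S4 on every symbol, with S4 looping. Accepting states: {S0, S1, S2, S3}.
5 states suffice.
        x   y  
>* S0   S1  S1 
 * S1   S2  S2 
 * S2   S3  S3 
 * S3   S4  S4 
   S4   S4  S4 
(> = start, * = accepting)

start=S0 accept=S0,S1,S2,S3 S0-x->S1 S0-y->S1 S1-x->S2 S1-y->S2 S2-x->S3 S2-y->S3 S3-x->S4 S3-y->S4 S4-x->S4 S4-y->S4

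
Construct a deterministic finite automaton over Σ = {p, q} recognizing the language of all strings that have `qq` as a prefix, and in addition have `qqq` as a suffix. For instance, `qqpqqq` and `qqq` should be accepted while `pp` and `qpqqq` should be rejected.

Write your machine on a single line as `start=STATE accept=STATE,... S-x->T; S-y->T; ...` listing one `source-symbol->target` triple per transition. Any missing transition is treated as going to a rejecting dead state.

Run two small machines in parallel and take their product. The first has 4 states tracking whether the input so far still matches the prefix `qq`; the second has 4 states tracking how much of the suffix `qqq` has currently been matched. A product state is a pair (one from each), accepting exactly when both do. Minimizing collapses redundant product states.
       p  q 
>  A   B  C 
   B   B  B 
   C   B  D 
   D   E  F 
   E   E  G 
 * F   E  F 
   G   E  D 
(> = start, * = accepting)

start=A; accept=F; A-p->B; A-q->C; B-p->B; B-q->B; C-p->B; C-q->D; D-p->E; D-q->F; E-p->E; E-q->G; F-p->E; F-q->F; G-p->E; G-q->D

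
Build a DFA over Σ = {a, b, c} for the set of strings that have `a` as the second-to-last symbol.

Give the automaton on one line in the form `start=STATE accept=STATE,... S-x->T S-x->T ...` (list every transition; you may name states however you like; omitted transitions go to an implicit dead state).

Because acceptance depends on a position counted from the end, the machine has to buffer the most recent 2 symbols. Make each state the string of the last up-to-2 symbols read; on input `x` shift the window left and append `x`. Accept when the buffered window has length 2 and begins with `a`.
13 states suffice.
          a    b    c  
>  S0     S1   S2   S3 
   S1     S4   S5   S6 
   S2     S7   S8   S9 
   S3    S10  S11  S12 
 * S4     S4   S5   S6 
 * S5     S7   S8   S9 
 * S6    S10  S11  S12 
   S7     S4   S5   S6 
   S8     S7   S8   S9 
   S9    S10  S11  S12 
   S10    S4   S5   S6 
   S11    S7   S8   S9 
   S12   S10  S11  S12 
(> = start, * = accepting)

start=S0 accept=S4,S5,S6 S0-a->S1 S0-b->S2 S0-c->S3 S1-a->S4 S1-b->S5 S1-c->S6 S2-a->S7 S2-b->S8 S2-c->S9 S3-a->S10 S3-b->S11 S3-c->S12 S4-a->S4 S4-b->S5 S4-c->S6 S5-a->S7 S5-b->S8 S5-c->S9 S6-a->S10 S6-b->S11 S6-c->S12 S7-a->S4 S7-b->S5 S7-c->S6 S8-a->S7 S8-b->S8 S8-c->S9 S9-a->S10 S9-b->S11 S9-c->S12 S10-a->S4 S10-b->S5 S10-c->S6 S11-a->S7 S11-b->S8 S11-c->S9 S12-a->S10 S12-b->S11 S12-c->S12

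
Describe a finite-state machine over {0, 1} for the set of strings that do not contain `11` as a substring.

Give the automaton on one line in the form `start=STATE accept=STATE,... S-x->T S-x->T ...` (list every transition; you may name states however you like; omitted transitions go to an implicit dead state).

Track partial matches of the forbidden pattern `11`. State q2 is a dead state reached once `11` has occurred; every other state accepts. q0 means no part of `11` is currently matched.
A 3-state machine:
        0   1  
>* q0   q0  q1 
 * q1   q0  q2 
   q2   q2  q2 
(> = start, * = accepting)

start=q0 accept=q0,q1 q0-0->q0 q0-1->q1 q1-0->q0 q1-1->q2 q2-0->q2 q2-1->q2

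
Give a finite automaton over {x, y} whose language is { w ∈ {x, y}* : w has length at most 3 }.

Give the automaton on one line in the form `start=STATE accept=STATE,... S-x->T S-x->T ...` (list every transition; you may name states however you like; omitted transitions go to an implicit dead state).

Count input length up to 4: every symbol moves from A toward E, which means 'more than 3' and absorbs. Accept from {A, B, C, D}.
       x  y 
>* A   B  B 
 * B   C  C 
 * C   D  D 
 * D   E  E 
   E   E  E 
(> = start, * = accepting)

start=A accept=A,B,C,D A-x->B A-y->B B-x->C B-y->C C-x->D C-y->D D-x->E D-y->E E-x->E E-y->E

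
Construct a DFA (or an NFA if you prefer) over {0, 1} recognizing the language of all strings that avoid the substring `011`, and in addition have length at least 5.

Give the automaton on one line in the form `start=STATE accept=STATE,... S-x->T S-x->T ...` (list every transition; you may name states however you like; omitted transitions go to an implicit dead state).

Run two small machines in parallel and take their product. One (4 states) tracks partial matches of the forbidden pattern `011`; the other (7 states) tracks the input length, saturating at 6. Each combined state is a pair, one component from each; accept when both components accept. After merging equivalent states the machine shrinks.
16 states suffice.
          0    1  
>  s0     s1   s2 
   s1     s3   s4 
   s2     s3   s5 
   s3     s6   s7 
   s4     s6   s8 
   s5     s6   s9 
   s6    s10  s11 
   s7    s10   s8 
   s8     s8   s8 
   s9    s10  s12 
   s10   s13  s14 
   s11   s13   s8 
   s12   s13  s15 
 * s13   s13  s14 
 * s14   s13   s8 
 * s15   s13  s15 
(> = start, * = accepting)

start=s0 accept=s13,s14,s15 s0-0->s1 s0-1->s2 s1-0->s3 s1-1->s4 s2-0->s3 s2-1->s5 s3-0->s6 s3-1->s7 s4-0->s6 s4-1->s8 s5-0->s6 s5-1->s9 s6-0->s10 s6-1->s11 s7-0->s10 s7-1->s8 s8-0->s8 s8-1->s8 s9-0->s10 s9-1->s12 s10-0->s13 s10-1->s14 s11-0->s13 s11-1->s8 s12-0->s13 s12-1->s15 s13-0->s13 s13-1->s14 s14-0->s13 s14-1->s8 s15-0->s13 s15-1->s15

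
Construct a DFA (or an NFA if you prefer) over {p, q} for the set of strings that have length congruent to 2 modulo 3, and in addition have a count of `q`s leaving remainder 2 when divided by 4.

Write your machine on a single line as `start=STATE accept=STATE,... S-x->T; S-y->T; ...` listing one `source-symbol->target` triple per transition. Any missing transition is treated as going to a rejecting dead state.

start=S0; accept=S5; S0-p->S1; S0-q->S2; S1-p->S3; S1-q->S4; S2-p->S4; S2-q->S5; S3-p->S0; S3-q->S6; S4-p->S6; S4-q->S7; S5-p->S7; S5-q->S8; S6-p->S2; S6-q->S9; S7-p->S9; S7-q->S10; S8-p->S10; S8-q->S1; S9-p->S5; S9-q->S11; S10-p->S11; S10-q->S3; S11-p->S8; S11-q->S0

Build one automaton per condition and run them in lockstep. One (3 states) tracks the input length modulo 3; the other (4 states) tracks the count of `q`s modulo 4. Each combined state is a pair, one component from each; accept when both components accept.
          p    q  
>  S0     S1   S2 
   S1     S3   S4 
   S2     S4   S5 
   S3     S0   S6 
   S4     S6   S7 
 * S5     S7   S8 
   S6     S2   S9 
   S7     S9  S10 
   S8    S10   S1 
   S9     S5  S11 
   S10   S11   S3 
   S11    S8   S0 
(> = start, * = accepting)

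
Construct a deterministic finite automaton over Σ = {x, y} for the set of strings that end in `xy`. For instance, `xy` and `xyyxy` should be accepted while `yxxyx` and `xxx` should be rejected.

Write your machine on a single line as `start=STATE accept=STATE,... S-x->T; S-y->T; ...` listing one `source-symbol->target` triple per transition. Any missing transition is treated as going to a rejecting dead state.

start=A; accept=C; A-x->B; A-y->A; B-x->B; B-y->C; C-x->B; C-y->A

Let each state record the length of the longest suffix of the input read so far that is also a prefix of `xy`. B means the last symbol is `x`; C means the last 2 symbols are `xy`. Accept only at C, where the string currently ends in `xy`.
With 3 states:
       x  y 
>  A   B  A 
   B   B  C 
 * C   B  A 
(> = start, * = accepting)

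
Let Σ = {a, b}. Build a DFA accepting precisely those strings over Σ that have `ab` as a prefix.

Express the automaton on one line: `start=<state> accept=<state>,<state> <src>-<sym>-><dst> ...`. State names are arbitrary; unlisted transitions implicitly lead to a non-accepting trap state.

Check the first 2 symbols one by one: q0 through q1 record how many have matched `ab` so far; any wrong symbol goes to the dead state q3. After all 2 match we enter the accepting sink q2.
A 4-state machine:
        a   b  
>  q0   q1  q3 
   q1   q3  q2 
 * q2   q2  q2 
   q3   q3  q3 
(> = start, * = accepting)

start=q0 accept=q2 q0-a->q1 q0-b->q3 q1-a->q3 q1-b->q2 q2-a->q2 q2-b->q2 q3-a->q3 q3-b->q3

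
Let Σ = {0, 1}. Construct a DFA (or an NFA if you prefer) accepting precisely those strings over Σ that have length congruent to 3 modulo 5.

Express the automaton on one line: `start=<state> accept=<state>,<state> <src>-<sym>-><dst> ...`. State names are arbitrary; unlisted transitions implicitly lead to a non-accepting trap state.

Only the length mod 5 matters, so use a 5-cycle: from any state, every input symbol moves to the next state, wrapping q4 back to q0. Mark q3 accepting.
        0   1  
>  q0   q1  q1 
   q1   q2  q2 
   q2   q3  q3 
 * q3   q4  q4 
   q4   q0  q0 
(> = start, * = accepting)

start=q0 accept=q3 q0-0->q1 q0-1->q1 q1-0->q2 q1-1->q2 q2-0->q3 q2-1->q3 q3-0->q4 q3-1->q4 q4-0->q0 q4-1->q0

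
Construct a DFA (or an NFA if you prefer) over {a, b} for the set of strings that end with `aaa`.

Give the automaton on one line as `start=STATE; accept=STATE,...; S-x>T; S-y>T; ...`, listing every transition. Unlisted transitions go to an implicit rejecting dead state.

start=q0; accept=q3; q0-a>q1; q0-b>q0; q1-a>q2; q1-b>q0; q2-a>q3; q2-b>q0; q3-a>q3; q3-b>q0

Remember how much of `aaa` the current input suffix matches. State q0 means no match yet; q1 means the last symbol is `a`; q2 means the last 2 symbols are `aa`; q3 means the last 3 symbols are `aaa`. Only q3 accepts. On a mismatch, fall back to the longest proper suffix that is still a prefix of `aaa`.
4 states suffice.
        a   b  
>  q0   q1  q0 
   q1   q2  q0 
   q2   q3  q0 
 * q3   q3  q0 
(> = start, * = accepting)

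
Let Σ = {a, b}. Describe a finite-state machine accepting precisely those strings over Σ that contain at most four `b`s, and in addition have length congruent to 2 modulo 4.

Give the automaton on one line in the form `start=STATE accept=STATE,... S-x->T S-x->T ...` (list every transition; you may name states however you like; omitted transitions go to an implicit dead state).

Build one automaton per condition and run them in lockstep. One (6 states) tracks the count of `b`s, saturating at 5; the other (4 states) tracks the input length modulo 4. Each combined state is a pair, one component from each; accept when both components accept.
24 states suffice.
          a    b  
>  S0     S1   S2 
   S1     S3   S4 
   S2     S4   S5 
 * S3     S6   S7 
 * S4     S7   S8 
 * S5     S8   S9 
   S6     S0  S10 
   S7    S10  S11 
   S8    S11  S12 
   S9    S12  S13 
   S10    S2  S14 
   S11   S14  S15 
   S12   S15  S16 
   S13   S16  S17 
   S14    S5  S18 
   S15   S18  S19 
   S16   S19  S20 
   S17   S20  S20 
 * S18    S9  S21 
 * S19   S21  S22 
   S20   S22  S22 
   S21   S13  S23 
   S22   S23  S23 
   S23   S17  S17 
(> = start, * = accepting)

start=S0 accept=S3,S4,S5,S18,S19 S0-a->S1 S0-b->S2 S1-a->S3 S1-b->S4 S2-a->S4 S2-b->S5 S3-a->S6 S3-b->S7 S4-a->S7 S4-b->S8 S5-a->S8 S5-b->S9 S6-a->S0 S6-b->S10 S7-a->S10 S7-b->S11 S8-a->S11 S8-b->S12 S9-a->S12 S9-b->S13 S10-a->S2 S10-b->S14 S11-a->S14 S11-b->S15 S12-a->S15 S12-b->S16 S13-a->S16 S13-b->S17 S14-a->S5 S14-b->S18 S15-a->S18 S15-b->S19 S16-a->S19 S16-b->S20 S17-a->S20 S17-b->S20 S18-a->S9 S18-b->S21 S19-a->S21 S19-b->S22 S20-a->S22 S20-b->S22 S21-a->S13 S21-b->S23 S22-a->S23 S22-b->S23 S23-a->S17 S23-b->S17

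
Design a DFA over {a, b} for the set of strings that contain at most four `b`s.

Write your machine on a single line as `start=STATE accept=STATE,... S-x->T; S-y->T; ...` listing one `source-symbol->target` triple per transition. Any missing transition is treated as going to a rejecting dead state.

Only the number of `b`s matters, and only up to 5. Make a chain S0 → S1 → S2 → S3 → S4 → S5 advanced by each `b` (with S5 absorbing); every other symbol self-loops. The accepting set is {S0, S1, S2, S3, S4}.
        a   b  
>* S0   S0  S1 
 * S1   S1  S2 
 * S2   S2  S3 
 * S3   S3  S4 
 * S4   S4  S5 
   S5   S5  S5 
(> = start, * = accepting)

start=S0; accept=S0,S1,S2,S3,S4; S0-a->S0; S0-b->S1; S1-a->S1; S1-b->S2; S2-a->S2; S2-b->S3; S3-a->S3; S3-b->S4; S4-a->S4; S4-b->S5; S5-a->S5; S5-b->S5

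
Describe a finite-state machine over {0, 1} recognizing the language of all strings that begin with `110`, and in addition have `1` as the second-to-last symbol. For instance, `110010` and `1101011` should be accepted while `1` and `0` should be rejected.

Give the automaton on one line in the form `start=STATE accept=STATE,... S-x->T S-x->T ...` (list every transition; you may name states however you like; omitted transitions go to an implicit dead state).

Build one automaton per condition and run them in lockstep. One (5 states) tracks whether the input so far still matches the prefix `110`; the other (7 states) tracks the last 2 symbols read. Each combined state is a pair, one component from each; accept when both components accept. Minimizing collapses redundant product states.
With 8 states:
        0   1  
>  q0   q1  q2 
   q1   q1  q1 
   q2   q1  q3 
   q3   q4  q1 
 * q4   q5  q6 
   q5   q5  q6 
   q6   q4  q7 
 * q7   q4  q7 
(> = start, * = accepting)

start=q0 accept=q4,q7 q0-0->q1 q0-1->q2 q1-0->q1 q1-1->q1 q2-0->q1 q2-1->q3 q3-0->q4 q3-1->q1 q4-0->q5 q4-1->q6 q5-0->q5 q5-1->q6 q6-0->q4 q6-1->q7 q7-0->q4 q7-1->q7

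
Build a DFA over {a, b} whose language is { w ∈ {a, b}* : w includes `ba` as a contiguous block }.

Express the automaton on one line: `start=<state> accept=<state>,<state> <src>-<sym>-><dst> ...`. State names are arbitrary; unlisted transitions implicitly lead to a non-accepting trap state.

Track how much of `ba` has been matched so far: state S0 is no progress, S2 is the absorbing accept state reached once `ba` has occurred. Intermediate states record partial matches; on a mismatch, fall back to the longest reusable overlap.
With 3 states:
        a   b  
>  S0   S0  S1 
   S1   S2  S1 
 * S2   S2  S2 
(> = start, * = accepting)

start=S0 accept=S2 S0-a->S0 S0-b->S1 S1-a->S2 S1-b->S1 S2-a->S2 S2-b->S2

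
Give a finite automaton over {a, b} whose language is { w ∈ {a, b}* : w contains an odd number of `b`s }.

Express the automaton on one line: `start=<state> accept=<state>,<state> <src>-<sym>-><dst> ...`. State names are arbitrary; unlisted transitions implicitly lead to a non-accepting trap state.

start=S0 accept=S1 S0-a->S0 S0-b->S1 S1-a->S1 S1-b->S0

The only thing that matters is how many `b`s have appeared, reduced mod 2. Use one state per residue: S0 for 0, …, S1 for 1. Reading `b` moves to the next residue; anything else stays put. S1 is accepting.
With 2 states:
        a   b  
>  S0   S0  S1 
 * S1   S1  S0 
(> = start, * = accepting)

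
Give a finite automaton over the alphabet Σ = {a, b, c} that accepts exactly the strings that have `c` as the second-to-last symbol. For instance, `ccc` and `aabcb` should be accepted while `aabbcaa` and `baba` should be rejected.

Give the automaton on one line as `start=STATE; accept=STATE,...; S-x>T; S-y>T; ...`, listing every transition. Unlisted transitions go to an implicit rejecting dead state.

Because acceptance depends on a position counted from the end, the machine has to buffer the most recent 2 symbols. Make each state the string of the last up-to-2 symbols read; on input `x` shift the window left and append `x`. Accept when the buffered window has length 2 and begins with `c`.
A 13-state machine:
          a    b    c  
>  q0     q1   q2   q3 
   q1     q4   q5   q6 
   q2     q7   q8   q9 
   q3    q10  q11  q12 
   q4     q4   q5   q6 
   q5     q7   q8   q9 
   q6    q10  q11  q12 
   q7     q4   q5   q6 
   q8     q7   q8   q9 
   q9    q10  q11  q12 
 * q10    q4   q5   q6 
 * q11    q7   q8   q9 
 * q12   q10  q11  q12 
(> = start, * = accepting)

start=q0; accept=q10,q11,q12; q0-a>q1; q0-b>q2; q0-c>q3; q1-a>q4; q1-b>q5; q1-c>q6; q2-a>q7; q2-b>q8; q2-c>q9; q3-a>q10; q3-b>q11; q3-c>q12; q4-a>q4; q4-b>q5; q4-c>q6; q5-a>q7; q5-b>q8; q5-c>q9; q6-a>q10; q6-b>q11; q6-c>q12; q7-a>q4; q7-b>q5; q7-c>q6; q8-a>q7; q8-b>q8; q8-c>q9; q9-a>q10; q9-b>q11; q9-c>q12; q10-a>q4; q10-b>q5; q10-c>q6; q11-a>q7; q11-b>q8; q11-c>q9; q12-a>q10; q12-b>q11; q12-c>q12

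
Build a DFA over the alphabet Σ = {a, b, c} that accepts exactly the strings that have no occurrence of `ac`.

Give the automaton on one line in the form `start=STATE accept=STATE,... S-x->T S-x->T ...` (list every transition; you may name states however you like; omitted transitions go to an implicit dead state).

start=q0 accept=q0,q1 q0-a->q1 q0-b->q0 q0-c->q0 q1-a->q1 q1-b->q0 q1-c->q2 q2-a->q2 q2-b->q2 q2-c->q2

This is the complement of 'contains `ac`'. Use the same substring-matching states — q0 through q2 holding how much of `ac` has just been matched — but flip the accepting set: everything except the trap q2 accepts.
        a   b   c  
>* q0   q1  q0  q0 
 * q1   q1  q0  q2 
   q2   q2  q2  q2 
(> = start, * = accepting)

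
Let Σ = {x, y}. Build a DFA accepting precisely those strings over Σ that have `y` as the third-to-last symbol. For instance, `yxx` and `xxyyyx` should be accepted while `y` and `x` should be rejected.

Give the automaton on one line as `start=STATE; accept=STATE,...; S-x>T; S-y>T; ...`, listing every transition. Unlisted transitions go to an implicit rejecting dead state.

start=A; accept=L,M,N,O; A-x>B; A-y>C; B-x>D; B-y>E; C-x>F; C-y>G; D-x>H; D-y>I; E-x>J; E-y>K; F-x>L; F-y>M; G-x>N; G-y>O; H-x>H; H-y>I; I-x>J; I-y>K; J-x>L; J-y>M; K-x>N; K-y>O; L-x>H; L-y>I; M-x>J; M-y>K; N-x>L; N-y>M; O-x>N; O-y>O

A DFA must remember the last 3 symbols (since which symbol is third-to-last isn't known until the input ends). Use one state per possible window of the last ≤3 symbols; accept from those whose window starts with `y`.
A 15-state machine:
       x  y 
>  A   B  C 
   B   D  E 
   C   F  G 
   D   H  I 
   E   J  K 
   F   L  M 
   G   N  O 
   H   H  I 
   I   J  K 
   J   L  M 
   K   N  O 
 * L   H  I 
 * M   J  K 
 * N   L  M 
 * O   N  O 
(> = start, * = accepting)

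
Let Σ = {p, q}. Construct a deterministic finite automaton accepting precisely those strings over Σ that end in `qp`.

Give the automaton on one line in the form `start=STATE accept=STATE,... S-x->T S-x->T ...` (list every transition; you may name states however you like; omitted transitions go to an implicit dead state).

Let each state record the length of the longest suffix of the input read so far that is also a prefix of `qp`. s1 means the last symbol is `q`; s2 means the last 2 symbols are `qp`. Accept only at s2, where the string currently ends in `qp`.
3 states suffice.
        p   q  
>  s0   s0  s1 
   s1   s2  s1 
 * s2   s0  s1 
(> = start, * = accepting)

start=s0 accept=s2 s0-p->s0 s0-q->s1 s1-p->s2 s1-q->s1 s2-p->s0 s2-q->s1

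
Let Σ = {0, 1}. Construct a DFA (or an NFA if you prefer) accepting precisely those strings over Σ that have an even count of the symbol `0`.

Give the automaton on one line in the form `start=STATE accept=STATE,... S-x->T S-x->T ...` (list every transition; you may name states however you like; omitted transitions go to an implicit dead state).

start=S0 accept=S0 S0-0->S1 S0-1->S0 S1-0->S0 S1-1->S1

The only thing that matters is how many `0`s have appeared, reduced mod 2. Use one state per residue: S0 for 0, …, S1 for 1. Reading `0` moves to the next residue; anything else stays put. S0 is accepting.
        0   1  
>* S0   S1  S0 
   S1   S0  S1 
(> = start, * = accepting)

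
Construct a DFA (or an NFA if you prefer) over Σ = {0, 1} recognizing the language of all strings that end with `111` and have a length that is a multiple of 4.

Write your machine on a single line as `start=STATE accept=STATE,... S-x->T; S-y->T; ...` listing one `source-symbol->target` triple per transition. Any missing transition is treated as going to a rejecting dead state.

Build one automaton per condition and run them in lockstep. One (4 states) tracks how much of the suffix `111` has currently been matched; the other (4 states) tracks the input length modulo 4. Each combined state is a pair, one component from each; accept when both components accept. Minimizing collapses redundant product states.
With 7 states:
       0  1 
>  A   B  B 
   B   C  D 
   C   E  E 
   D   E  F 
   E   A  A 
   F   A  G 
 * G   B  B 
(> = start, * = accepting)

start=A; accept=G; A-0->B; A-1->B; B-0->C; B-1->D; C-0->E; C-1->E; D-0->E; D-1->F; E-0->A; E-1->A; F-0->A; F-1->G; G-0->B; G-1->B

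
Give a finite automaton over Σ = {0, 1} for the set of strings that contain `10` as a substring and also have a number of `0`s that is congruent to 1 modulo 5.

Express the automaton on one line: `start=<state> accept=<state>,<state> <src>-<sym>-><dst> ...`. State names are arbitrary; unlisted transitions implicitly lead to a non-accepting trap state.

start=S0 accept=S5 S0-0->S1 S0-1->S2 S1-0->S3 S1-1->S4 S2-0->S5 S2-1->S2 S3-0->S6 S3-1->S7 S4-0->S7 S4-1->S4 S5-0->S7 S5-1->S5 S6-0->S8 S6-1->S9 S7-0->S9 S7-1->S7 S8-0->S0 S8-1->S10 S9-0->S10 S9-1->S9 S10-0->S2 S10-1->S10

Build one automaton per condition and run them in lockstep. One (3 states) tracks whether and how much of `10` has been seen; the other (5 states) tracks the count of `0`s modulo 5. Each combined state is a pair, one component from each; accept when both components accept. Minimizing collapses redundant product states.
An 11-state machine:
          0    1  
>  S0     S1   S2 
   S1     S3   S4 
   S2     S5   S2 
   S3     S6   S7 
   S4     S7   S4 
 * S5     S7   S5 
   S6     S8   S9 
   S7     S9   S7 
   S8     S0  S10 
   S9    S10   S9 
   S10    S2  S10 
(> = start, * = accepting)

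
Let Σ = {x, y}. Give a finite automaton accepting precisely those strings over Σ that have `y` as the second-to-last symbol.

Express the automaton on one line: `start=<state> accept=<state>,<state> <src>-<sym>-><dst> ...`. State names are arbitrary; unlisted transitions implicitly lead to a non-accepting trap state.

A DFA must remember the last 2 symbols (since which symbol is second-to-last isn't known until the input ends). Use one state per possible window of the last ≤2 symbols; accept from those whose window starts with `y`.
7 states suffice.
        x   y  
>  s0   s1  s2 
   s1   s3  s4 
   s2   s5  s6 
   s3   s3  s4 
   s4   s5  s6 
 * s5   s3  s4 
 * s6   s5  s6 
(> = start, * = accepting)

start=s0 accept=s5,s6 s0-x->s1 s0-y->s2 s1-x->s3 s1-y->s4 s2-x->s5 s2-y->s6 s3-x->s3 s3-y->s4 s4-x->s5 s4-y->s6 s5-x->s3 s5-y->s4 s6-x->s5 s6-y->s6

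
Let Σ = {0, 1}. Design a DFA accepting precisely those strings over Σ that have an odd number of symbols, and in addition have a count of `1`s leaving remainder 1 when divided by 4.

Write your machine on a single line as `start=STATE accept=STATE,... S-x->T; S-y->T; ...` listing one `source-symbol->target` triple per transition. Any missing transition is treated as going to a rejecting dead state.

start=q0; accept=q2; q0-0->q1; q0-1->q2; q1-0->q0; q1-1->q3; q2-0->q3; q2-1->q4; q3-0->q2; q3-1->q5; q4-0->q5; q4-1->q6; q5-0->q4; q5-1->q7; q6-0->q7; q6-1->q0; q7-0->q6; q7-1->q1

Handle the two conditions separately and then intersect. The first has 2 states tracking the input length modulo 2; the second has 4 states tracking the count of `1`s modulo 4. A product state is a pair (one from each), accepting exactly when both do.
        0   1  
>  q0   q1  q2 
   q1   q0  q3 
 * q2   q3  q4 
   q3   q2  q5 
   q4   q5  q6 
   q5   q4  q7 
   q6   q7  q0 
   q7   q6  q1 
(> = start, * = accepting)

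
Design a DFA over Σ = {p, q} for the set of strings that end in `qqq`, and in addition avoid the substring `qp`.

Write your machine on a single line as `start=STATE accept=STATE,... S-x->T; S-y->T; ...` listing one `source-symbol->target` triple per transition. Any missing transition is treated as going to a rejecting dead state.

Run two small machines in parallel and take their product. The first has 4 states tracking how much of the suffix `qqq` has currently been matched; the second has 3 states tracking partial matches of the forbidden pattern `qp`. A product state is a pair (one from each), accepting exactly when both do.
8 states suffice.
       p  q 
>  A   A  B 
   B   C  D 
   C   C  E 
   D   C  F 
   E   C  G 
 * F   C  F 
   G   C  H 
   H   C  H 
(> = start, * = accepting)

start=A; accept=F; A-p->A; A-q->B; B-p->C; B-q->D; C-p->C; C-q->E; D-p->C; D-q->F; E-p->C; E-q->G; F-p->C; F-q->F; G-p->C; G-q->H; H-p->C; H-q->H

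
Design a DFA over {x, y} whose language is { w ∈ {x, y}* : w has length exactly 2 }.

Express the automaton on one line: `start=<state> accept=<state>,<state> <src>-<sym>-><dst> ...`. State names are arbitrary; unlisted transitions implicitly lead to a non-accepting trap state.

start=s0 accept=s2 s0-x->s1 s0-y->s1 s1-x->s2 s1-y->s2 s2-x->s3 s2-y->s3 s3-x->s3 s3-y->s3

Count input length up to 3: every symbol moves from s0 toward s3, which means 'more than 2' and absorbs. Accept from {s2}.
4 states suffice.
        x   y  
>  s0   s1  s1 
   s1   s2  s2 
 * s2   s3  s3 
   s3   s3  s3 
(> = start, * = accepting)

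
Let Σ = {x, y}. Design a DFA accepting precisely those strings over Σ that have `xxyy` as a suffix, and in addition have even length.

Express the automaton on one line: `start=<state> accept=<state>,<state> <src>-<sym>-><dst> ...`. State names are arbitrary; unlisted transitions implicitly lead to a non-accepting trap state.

start=s0 accept=s8 s0-x->s1 s0-y->s2 s1-x->s3 s1-y->s0 s2-x->s4 s2-y->s0 s3-x->s5 s3-y->s6 s4-x->s5 s4-y->s2 s5-x->s3 s5-y->s7 s6-x->s4 s6-y->s8 s7-x->s1 s7-y->s9 s8-x->s1 s8-y->s2 s9-x->s4 s9-y->s0

Handle the two conditions separately and then intersect. One (5 states) tracks how much of the suffix `xxyy` has currently been matched; the other (2 states) tracks the input length modulo 2. Each combined state is a pair, one component from each; accept when both components accept.
A 10-state machine:
        x   y  
>  s0   s1  s2 
   s1   s3  s0 
   s2   s4  s0 
   s3   s5  s6 
   s4   s5  s2 
   s5   s3  s7 
   s6   s4  s8 
   s7   s1  s9 
 * s8   s1  s2 
   s9   s4  s0 
(> = start, * = accepting)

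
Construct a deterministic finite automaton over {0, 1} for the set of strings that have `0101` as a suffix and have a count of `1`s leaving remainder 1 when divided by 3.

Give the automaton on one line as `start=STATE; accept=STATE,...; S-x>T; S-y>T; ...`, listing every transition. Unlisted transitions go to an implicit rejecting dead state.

start=q0; accept=q14; q0-0>q1; q0-1>q2; q1-0>q1; q1-1>q3; q2-0>q4; q2-1>q5; q3-0>q6; q3-1>q5; q4-0>q4; q4-1>q7; q5-0>q8; q5-1>q0; q6-0>q4; q6-1>q9; q7-0>q10; q7-1>q0; q8-0>q8; q8-1>q11; q9-0>q10; q9-1>q0; q10-0>q8; q10-1>q12; q11-0>q13; q11-1>q2; q12-0>q13; q12-1>q2; q13-0>q1; q13-1>q14; q14-0>q6; q14-1>q5

Build one automaton per condition and run them in lockstep. The first has 5 states tracking how much of the suffix `0101` has currently been matched; the second has 3 states tracking the count of `1`s modulo 3. A product state is a pair (one from each), accepting exactly when both do.
          0    1  
>  q0     q1   q2 
   q1     q1   q3 
   q2     q4   q5 
   q3     q6   q5 
   q4     q4   q7 
   q5     q8   q0 
   q6     q4   q9 
   q7    q10   q0 
   q8     q8  q11 
   q9    q10   q0 
   q10    q8  q12 
   q11   q13   q2 
   q12   q13   q2 
   q13    q1  q14 
 * q14    q6   q5 
(> = start, * = accepting)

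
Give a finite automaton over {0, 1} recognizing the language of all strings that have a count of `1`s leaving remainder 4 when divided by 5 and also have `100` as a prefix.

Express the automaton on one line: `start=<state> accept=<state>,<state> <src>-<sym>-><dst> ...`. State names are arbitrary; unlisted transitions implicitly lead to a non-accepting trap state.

start=s0 accept=s7 s0-0->s1 s0-1->s2 s1-0->s1 s1-1->s1 s2-0->s3 s2-1->s1 s3-0->s4 s3-1->s1 s4-0->s4 s4-1->s5 s5-0->s5 s5-1->s6 s6-0->s6 s6-1->s7 s7-0->s7 s7-1->s8 s8-0->s8 s8-1->s4

Handle the two conditions separately and then intersect. The first has 5 states tracking the count of `1`s modulo 5; the second has 5 states tracking whether the input so far still matches the prefix `100`. A product state is a pair (one from each), accepting exactly when both do. Equivalent product states are then merged.
With 9 states:
        0   1  
>  s0   s1  s2 
   s1   s1  s1 
   s2   s3  s1 
   s3   s4  s1 
   s4   s4  s5 
   s5   s5  s6 
   s6   s6  s7 
 * s7   s7  s8 
   s8   s8  s4 
(> = start, * = accepting)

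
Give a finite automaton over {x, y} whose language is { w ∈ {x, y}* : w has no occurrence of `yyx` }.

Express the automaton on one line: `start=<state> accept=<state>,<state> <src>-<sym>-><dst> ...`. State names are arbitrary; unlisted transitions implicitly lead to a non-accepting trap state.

Track partial matches of the forbidden pattern `yyx`. State q3 is a dead state reached once `yyx` has occurred; every other state accepts. q0 means no part of `yyx` is currently matched.
With 4 states:
        x   y  
>* q0   q0  q1 
 * q1   q0  q2 
 * q2   q3  q2 
   q3   q3  q3 
(> = start, * = accepting)

start=q0 accept=q0,q1,q2 q0-x->q0 q0-y->q1 q1-x->q0 q1-y->q2 q2-x->q3 q2-y->q2 q3-x->q3 q3-y->q3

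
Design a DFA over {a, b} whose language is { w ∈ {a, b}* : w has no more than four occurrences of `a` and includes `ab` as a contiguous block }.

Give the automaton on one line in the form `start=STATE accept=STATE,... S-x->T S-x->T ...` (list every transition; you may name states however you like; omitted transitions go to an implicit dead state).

Run two small machines in parallel and take their product. One (6 states) tracks the count of `a`s, saturating at 5; the other (3 states) tracks whether and how much of `ab` has been seen. Each combined state is a pair, one component from each; accept when both components accept.
          a    b  
>  q0     q1   q0 
   q1     q2   q3 
   q2     q4   q5 
 * q3     q5   q3 
   q4     q6   q7 
 * q5     q7   q5 
   q6     q8   q9 
 * q7     q9   q7 
   q8     q8  q10 
 * q9    q10   q9 
   q10   q10  q10 
(> = start, * = accepting)

start=q0 accept=q3,q5,q7,q9 q0-a->q1 q0-b->q0 q1-a->q2 q1-b->q3 q2-a->q4 q2-b->q5 q3-a->q5 q3-b->q3 q4-a->q6 q4-b->q7 q5-a->q7 q5-b->q5 q6-a->q8 q6-b->q9 q7-a->q9 q7-b->q7 q8-a->q8 q8-b->q10 q9-a->q10 q9-b->q9 q10-a->q10 q10-b->q10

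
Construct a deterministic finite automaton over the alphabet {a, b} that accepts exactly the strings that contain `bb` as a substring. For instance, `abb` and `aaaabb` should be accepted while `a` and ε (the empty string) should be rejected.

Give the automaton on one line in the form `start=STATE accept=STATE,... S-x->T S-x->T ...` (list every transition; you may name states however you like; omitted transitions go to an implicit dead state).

start=S0 accept=S2 S0-a->S0 S0-b->S1 S1-a->S0 S1-b->S2 S2-a->S2 S2-b->S2

States S0..S1 record the length of the longest prefix of `bb` that matches the current input suffix. Reaching S2 means `bb` has been seen, and we stay there forever. Accept from S2.
With 3 states:
        a   b  
>  S0   S0  S1 
   S1   S0  S2 
 * S2   S2  S2 
(> = start, * = accepting)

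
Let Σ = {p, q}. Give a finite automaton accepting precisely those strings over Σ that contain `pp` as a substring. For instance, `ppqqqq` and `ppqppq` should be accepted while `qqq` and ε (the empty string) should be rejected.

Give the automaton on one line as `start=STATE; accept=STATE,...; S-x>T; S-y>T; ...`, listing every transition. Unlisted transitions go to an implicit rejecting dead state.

start=A; accept=C; A-p>B; A-q>A; B-p>C; B-q>A; C-p>C; C-q>C

States A..B record the length of the longest prefix of `pp` that matches the current input suffix. Reaching C means `pp` has been seen, and we stay there forever. Accept from C.
With 3 states:
       p  q 
>  A   B  A 
   B   C  A 
 * C   C  C 
(> = start, * = accepting)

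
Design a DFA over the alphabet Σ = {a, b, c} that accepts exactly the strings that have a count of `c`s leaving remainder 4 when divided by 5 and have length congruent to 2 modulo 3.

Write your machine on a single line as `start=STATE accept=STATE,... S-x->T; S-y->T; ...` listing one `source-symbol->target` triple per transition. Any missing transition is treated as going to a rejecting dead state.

Run two small machines in parallel and take their product. One (5 states) tracks the count of `c`s modulo 5; the other (3 states) tracks the input length modulo 3. Each combined state is a pair, one component from each; accept when both components accept.
15 states suffice.
          a    b    c  
>  s0     s1   s1   s2 
   s1     s3   s3   s4 
   s2     s4   s4   s5 
   s3     s0   s0   s6 
   s4     s6   s6   s7 
   s5     s7   s7   s8 
   s6     s2   s2   s9 
   s7     s9   s9  s10 
   s8    s10  s10  s11 
   s9     s5   s5  s12 
   s10   s12  s12  s13 
   s11   s13  s13   s3 
   s12    s8   s8  s14 
 * s13   s14  s14   s0 
   s14   s11  s11   s1 
(> = start, * = accepting)

start=s0; accept=s13; s0-a->s1; s0-b->s1; s0-c->s2; s1-a->s3; s1-b->s3; s1-c->s4; s2-a->s4; s2-b->s4; s2-c->s5; s3-a->s0; s3-b->s0; s3-c->s6; s4-a->s6; s4-b->s6; s4-c->s7; s5-a->s7; s5-b->s7; s5-c->s8; s6-a->s2; s6-b->s2; s6-c->s9; s7-a->s9; s7-b->s9; s7-c->s10; s8-a->s10; s8-b->s10; s8-c->s11; s9-a->s5; s9-b->s5; s9-c->s12; s10-a->s12; s10-b->s12; s10-c->s13; s11-a->s13; s11-b->s13; s11-c->s3; s12-a->s8; s12-b->s8; s12-c->s14; s13-a->s14; s13-b->s14; s13-c->s0; s14-a->s11; s14-b->s11; s14-c->s1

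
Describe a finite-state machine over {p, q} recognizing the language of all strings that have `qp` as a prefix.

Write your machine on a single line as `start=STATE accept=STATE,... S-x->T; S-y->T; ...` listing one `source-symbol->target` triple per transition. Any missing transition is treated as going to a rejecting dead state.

Check the first 2 symbols one by one: S0 through S1 record how many have matched `qp` so far; any wrong symbol goes to the dead state S3. After all 2 match we enter the accepting sink S2.
        p   q  
>  S0   S3  S1 
   S1   S2  S3 
 * S2   S2  S2 
   S3   S3  S3 
(> = start, * = accepting)

start=S0; accept=S2; S0-p->S3; S0-q->S1; S1-p->S2; S1-q->S3; S2-p->S2; S2-q->S2; S3-p->S3; S3-q->S3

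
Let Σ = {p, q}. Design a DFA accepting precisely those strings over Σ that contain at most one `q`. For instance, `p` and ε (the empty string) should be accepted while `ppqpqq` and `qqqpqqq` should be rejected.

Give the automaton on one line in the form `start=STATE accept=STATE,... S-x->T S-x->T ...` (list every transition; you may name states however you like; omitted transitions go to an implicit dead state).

Only the number of `q`s matters, and only up to 2. Make a chain A → B → C advanced by each `q` (with C absorbing); every other symbol self-loops. The accepting set is {A, B}.
A 3-state machine:
       p  q 
>* A   A  B 
 * B   B  C 
   C   C  C 
(> = start, * = accepting)

start=A accept=A,B A-p->A A-q->B B-p->B B-q->C C-p->C C-q->C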